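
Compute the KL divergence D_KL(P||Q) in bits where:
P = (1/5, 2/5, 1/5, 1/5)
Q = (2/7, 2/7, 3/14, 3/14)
0.0514 bits

KL divergence: D_KL(P||Q) = Σ p(x) log(p(x)/q(x))

Computing term by term:
  x=0: 1/5 × log_2[(1/5)/(2/7)] = 1/5 × -0.5146 = -0.1029
  x=1: 2/5 × log_2[(2/5)/(2/7)] = 2/5 × 0.4854 = 0.1942
  x=2: 1/5 × log_2[(1/5)/(3/14)] = 1/5 × -0.0995 = -0.0199
  x=3: 1/5 × log_2[(1/5)/(3/14)] = 1/5 × -0.0995 = -0.0199

D_KL(P||Q) = 0.0514 bits

Note: KL divergence is always non-negative and equals 0 iff P = Q.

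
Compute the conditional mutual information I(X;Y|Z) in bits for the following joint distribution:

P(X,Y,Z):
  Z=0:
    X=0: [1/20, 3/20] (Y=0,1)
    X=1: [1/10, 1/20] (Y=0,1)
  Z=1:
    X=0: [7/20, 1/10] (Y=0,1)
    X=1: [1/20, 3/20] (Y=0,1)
0.1635 bits

Conditional mutual information: I(X;Y|Z) = H(X|Z) + H(Y|Z) - H(X,Y|Z)

H(Z) = 0.9341
H(X,Z) = 1.8577 → H(X|Z) = 0.9236
H(Y,Z) = 1.9037 → H(Y|Z) = 0.9696
H(X,Y,Z) = 2.6639 → H(X,Y|Z) = 1.7298

I(X;Y|Z) = 0.9236 + 0.9696 - 1.7298 = 0.1635 bits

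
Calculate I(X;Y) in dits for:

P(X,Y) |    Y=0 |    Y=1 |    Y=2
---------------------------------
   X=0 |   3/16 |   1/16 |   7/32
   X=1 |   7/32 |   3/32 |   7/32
0.0010 dits

Mutual information: I(X;Y) = H(X) + H(Y) - H(X,Y)

Marginals:
P(X) = (15/32, 17/32), H(X) = 0.3002 dits
P(Y) = (13/32, 5/32, 7/16), H(Y) = 0.4420 dits

Joint entropy: H(X,Y) = 0.7411 dits

I(X;Y) = 0.3002 + 0.4420 - 0.7411 = 0.0010 dits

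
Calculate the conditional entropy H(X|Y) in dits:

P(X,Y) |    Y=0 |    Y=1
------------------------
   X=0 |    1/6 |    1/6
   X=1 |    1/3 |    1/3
0.2764 dits

Using the chain rule: H(X|Y) = H(X,Y) - H(Y)

First, compute H(X,Y) = 0.5775 dits

Marginal P(Y) = (1/2, 1/2)
H(Y) = 0.3010 dits

H(X|Y) = H(X,Y) - H(Y) = 0.5775 - 0.3010 = 0.2764 dits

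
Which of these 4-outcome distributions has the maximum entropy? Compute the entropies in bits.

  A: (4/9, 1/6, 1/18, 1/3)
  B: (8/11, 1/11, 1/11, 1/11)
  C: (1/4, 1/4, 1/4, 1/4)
C

For a discrete distribution over n outcomes, entropy is maximized by the uniform distribution.

Computing entropies:
H(A) = 1.7108 bits
H(B) = 1.2776 bits
H(C) = 2.0000 bits

The uniform distribution (where all probabilities equal 1/4) achieves the maximum entropy of log_2(4) = 2.0000 bits.

Distribution C has the highest entropy.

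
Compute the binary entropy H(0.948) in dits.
0.0888 dits

The binary entropy function is:
H(p) = -p log(p) - (1-p) log(1-p)

H(0.948) = -0.948 × log_10(0.948) - 0.052 × log_10(0.052)
H(0.948) = 0.0888 dits

Note: Binary entropy is maximized at p=0.5 (H=1 bit) and minimized at p=0 or p=1 (H=0).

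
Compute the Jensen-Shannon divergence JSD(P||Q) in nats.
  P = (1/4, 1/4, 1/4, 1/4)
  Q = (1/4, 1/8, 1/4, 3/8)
0.0169 nats

Jensen-Shannon divergence is:
JSD(P||Q) = 0.5 × D_KL(P||M) + 0.5 × D_KL(Q||M)
where M = 0.5 × (P + Q) is the mixture distribution.

M = 0.5 × (1/4, 1/4, 1/4, 1/4) + 0.5 × (1/4, 1/8, 1/4, 3/8) = (1/4, 3/16, 1/4, 5/16)

D_KL(P||M) = 0.0161 nats
D_KL(Q||M) = 0.0177 nats

JSD(P||Q) = 0.5 × 0.0161 + 0.5 × 0.0177 = 0.0169 nats

Unlike KL divergence, JSD is symmetric and bounded: 0 ≤ JSD ≤ log(2).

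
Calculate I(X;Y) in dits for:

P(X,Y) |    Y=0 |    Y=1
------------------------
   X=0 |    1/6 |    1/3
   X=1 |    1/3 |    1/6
0.0246 dits

Mutual information: I(X;Y) = H(X) + H(Y) - H(X,Y)

Marginals:
P(X) = (1/2, 1/2), H(X) = 0.3010 dits
P(Y) = (1/2, 1/2), H(Y) = 0.3010 dits

Joint entropy: H(X,Y) = 0.5775 dits

I(X;Y) = 0.3010 + 0.3010 - 0.5775 = 0.0246 dits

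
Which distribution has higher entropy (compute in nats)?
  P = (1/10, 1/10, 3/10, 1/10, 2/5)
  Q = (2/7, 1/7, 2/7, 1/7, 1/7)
Q

Computing entropies in nats:
H(P) = 1.4185
H(Q) = 1.5498

Distribution Q has higher entropy.

Intuition: The distribution closer to uniform (more spread out) has higher entropy.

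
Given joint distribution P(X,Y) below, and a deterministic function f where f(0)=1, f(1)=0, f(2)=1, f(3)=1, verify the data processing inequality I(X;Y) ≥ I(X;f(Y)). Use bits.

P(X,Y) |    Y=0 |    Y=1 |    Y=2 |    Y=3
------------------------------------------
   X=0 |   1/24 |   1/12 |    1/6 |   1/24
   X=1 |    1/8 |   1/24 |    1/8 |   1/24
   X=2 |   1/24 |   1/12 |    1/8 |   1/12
I(X;Y) = 0.0777, I(X;f(Y)) = 0.0162, inequality holds: 0.0777 ≥ 0.0162

Data Processing Inequality: For any Markov chain X → Y → Z, we have I(X;Y) ≥ I(X;Z).

Here Z = f(Y) is a deterministic function of Y, forming X → Y → Z.

Original I(X;Y) = 0.0777 bits

After applying f:
P(X,Z) where Z=f(Y):
- P(X,Z=0) = P(X,Y=1)
- P(X,Z=1) = P(X,Y=0) + P(X,Y=2) + P(X,Y=3)

I(X;Z) = I(X;f(Y)) = 0.0162 bits

Verification: 0.0777 ≥ 0.0162 ✓

Information cannot be created by processing; the function f can only lose information about X.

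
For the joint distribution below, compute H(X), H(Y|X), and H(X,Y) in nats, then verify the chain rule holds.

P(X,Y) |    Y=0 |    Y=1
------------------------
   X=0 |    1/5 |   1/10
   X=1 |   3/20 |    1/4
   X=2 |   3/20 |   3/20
H(X,Y) = 1.7524, H(X) = 1.0889, H(Y|X) = 0.6635 (all in nats)

Chain rule: H(X,Y) = H(X) + H(Y|X)

Left side — joint entropy directly:
H(X,Y) = -Σ p(x,y) log p(x,y) = 1.7524 nats

Right side — compute H(Y|X) from the conditional distributions:
P(X) = (3/10, 2/5, 3/10), so H(X) = 1.0889 nats
H(Y|X) = Σ_x P(X=x) · H(Y|X=x):
  P(Y|X=0) = (2/3, 1/3), H(Y|X=0) = 0.6365, weight P(X=0) = 3/10
  P(Y|X=1) = (3/8, 5/8), H(Y|X=1) = 0.6616, weight P(X=1) = 2/5
  P(Y|X=2) = (1/2, 1/2), H(Y|X=2) = 0.6931, weight P(X=2) = 3/10
H(Y|X) = 0.6635 nats

H(X) + H(Y|X) = 1.0889 + 0.6635 = 1.7524 nats

Both sides equal 1.7524 nats. ✓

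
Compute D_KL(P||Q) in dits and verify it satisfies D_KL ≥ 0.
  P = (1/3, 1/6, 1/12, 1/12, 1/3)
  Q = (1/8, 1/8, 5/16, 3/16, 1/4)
0.1273 dits

KL divergence satisfies the Gibbs inequality: D_KL(P||Q) ≥ 0 for all distributions P, Q.

D_KL(P||Q) = Σ p(x) log(p(x)/q(x))
Term by term:
  x=0: 1/3 × log_10[(1/3)/(1/8)] = 0.1420
  x=1: 1/6 × log_10[(1/6)/(1/8)] = 0.0208
  x=2: 1/12 × log_10[(1/12)/(5/16)] = -0.0478
  x=3: 1/12 × log_10[(1/12)/(3/16)] = -0.0293
  x=4: 1/3 × log_10[(1/3)/(1/4)] = 0.0416
D_KL(P||Q) = 0.1273 dits

D_KL(P||Q) = 0.1273 ≥ 0 ✓

This non-negativity is a fundamental property: relative entropy cannot be negative because it measures how different Q is from P.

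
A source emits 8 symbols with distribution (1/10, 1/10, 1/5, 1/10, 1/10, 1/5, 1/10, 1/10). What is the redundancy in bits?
0.0781 bits

Redundancy measures how far a source is from maximum entropy:
R = H_max - H(X)

Maximum entropy for 8 symbols: H_max = log_2(8) = 3.0000 bits
Actual entropy: H(X) = 2.9219 bits
Redundancy: R = 3.0000 - 2.9219 = 0.0781 bits

This redundancy represents potential for compression: the source could be compressed by 0.0781 bits per symbol.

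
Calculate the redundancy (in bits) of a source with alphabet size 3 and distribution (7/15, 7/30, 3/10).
0.0609 bits

Redundancy measures how far a source is from maximum entropy:
R = H_max - H(X)

Maximum entropy for 3 symbols: H_max = log_2(3) = 1.5850 bits
Actual entropy: H(X) = 1.5241 bits
Redundancy: R = 1.5850 - 1.5241 = 0.0609 bits

This redundancy represents potential for compression: the source could be compressed by 0.0609 bits per symbol.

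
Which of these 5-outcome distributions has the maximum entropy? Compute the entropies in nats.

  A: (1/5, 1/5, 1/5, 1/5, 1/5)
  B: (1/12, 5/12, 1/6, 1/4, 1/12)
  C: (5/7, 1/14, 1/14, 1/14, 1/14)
A

For a discrete distribution over n outcomes, entropy is maximized by the uniform distribution.

Computing entropies:
H(A) = 1.6094 nats
H(B) = 1.4241 nats
H(C) = 0.9944 nats

The uniform distribution (where all probabilities equal 1/5) achieves the maximum entropy of log_e(5) = 1.6094 nats.

Distribution A has the highest entropy.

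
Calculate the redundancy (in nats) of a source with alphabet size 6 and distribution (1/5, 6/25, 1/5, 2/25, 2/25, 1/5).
0.0795 nats

Redundancy measures how far a source is from maximum entropy:
R = H_max - H(X)

Maximum entropy for 6 symbols: H_max = log_e(6) = 1.7918 nats
Actual entropy: H(X) = 1.7123 nats
Redundancy: R = 1.7918 - 1.7123 = 0.0795 nats

This redundancy represents potential for compression: the source could be compressed by 0.0795 nats per symbol.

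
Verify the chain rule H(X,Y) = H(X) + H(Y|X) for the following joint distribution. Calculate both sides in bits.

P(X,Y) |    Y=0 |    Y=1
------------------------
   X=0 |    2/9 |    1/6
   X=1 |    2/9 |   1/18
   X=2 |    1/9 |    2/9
H(X,Y) = 2.4613, H(X) = 1.5715, H(Y|X) = 0.8898 (all in bits)

Chain rule: H(X,Y) = H(X) + H(Y|X)

Left side — joint entropy directly:
H(X,Y) = -Σ p(x,y) log p(x,y) = 2.4613 bits

Right side — compute H(Y|X) from the conditional distributions:
P(X) = (7/18, 5/18, 1/3), so H(X) = 1.5715 bits
H(Y|X) = Σ_x P(X=x) · H(Y|X=x):
  P(Y|X=0) = (4/7, 3/7), H(Y|X=0) = 0.9852, weight P(X=0) = 7/18
  P(Y|X=1) = (4/5, 1/5), H(Y|X=1) = 0.7219, weight P(X=1) = 5/18
  P(Y|X=2) = (1/3, 2/3), H(Y|X=2) = 0.9183, weight P(X=2) = 1/3
H(Y|X) = 0.8898 bits

H(X) + H(Y|X) = 1.5715 + 0.8898 = 2.4613 bits

Both sides equal 2.4613 bits. ✓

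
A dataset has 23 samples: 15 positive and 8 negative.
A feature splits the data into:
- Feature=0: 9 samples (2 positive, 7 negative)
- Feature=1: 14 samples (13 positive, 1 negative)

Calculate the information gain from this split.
0.4071 bits

Information Gain = H(Y) - H(Y|Feature)

Before split:
P(positive) = 15/23 = 0.6522
H(Y) = 0.9321 bits

After split:
Feature=0: H = 0.7642 bits (weight = 9/23)
Feature=1: H = 0.3712 bits (weight = 14/23)
H(Y|Feature) = (9/23)×0.7642 + (14/23)×0.3712 = 0.5250 bits

Information Gain = 0.9321 - 0.5250 = 0.4071 bits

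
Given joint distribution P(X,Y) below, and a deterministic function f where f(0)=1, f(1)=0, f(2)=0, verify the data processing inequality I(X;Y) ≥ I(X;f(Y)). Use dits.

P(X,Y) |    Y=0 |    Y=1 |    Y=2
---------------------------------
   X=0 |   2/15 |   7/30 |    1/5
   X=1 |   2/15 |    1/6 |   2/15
I(X;Y) = 0.0015, I(X;f(Y)) = 0.0014, inequality holds: 0.0015 ≥ 0.0014

Data Processing Inequality: For any Markov chain X → Y → Z, we have I(X;Y) ≥ I(X;Z).

Here Z = f(Y) is a deterministic function of Y, forming X → Y → Z.

Original I(X;Y) = 0.0015 dits

After applying f:
P(X,Z) where Z=f(Y):
- P(X,Z=0) = P(X,Y=1) + P(X,Y=2)
- P(X,Z=1) = P(X,Y=0)

I(X;Z) = I(X;f(Y)) = 0.0014 dits

Verification: 0.0015 ≥ 0.0014 ✓

Information cannot be created by processing; the function f can only lose information about X.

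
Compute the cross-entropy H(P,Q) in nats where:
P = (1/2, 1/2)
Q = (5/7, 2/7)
0.7946 nats

Cross-entropy: H(P,Q) = -Σ p(x) log q(x)

Alternatively: H(P,Q) = H(P) + D_KL(P||Q)
H(P) = 0.6931 nats
D_KL(P||Q) = 0.1015 nats

H(P,Q) = 0.6931 + 0.1015 = 0.7946 nats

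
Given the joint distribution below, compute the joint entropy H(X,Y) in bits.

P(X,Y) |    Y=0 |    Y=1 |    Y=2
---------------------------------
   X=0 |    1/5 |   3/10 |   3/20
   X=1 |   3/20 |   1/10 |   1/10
2.4710 bits

Joint entropy is H(X,Y) = -Σ_{x,y} p(x,y) log p(x,y).

Summing over all non-zero entries:
H(X,Y) = -[1/5·log_2(1/5) + 3/10·log_2(3/10) + 3/20·log_2(3/20) + 3/20·log_2(3/20) + 1/10·log_2(1/10) + 1/10·log_2(1/10)]
H(X,Y) = 2.4710 bits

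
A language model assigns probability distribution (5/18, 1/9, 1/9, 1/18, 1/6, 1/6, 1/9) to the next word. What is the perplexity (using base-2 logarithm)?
6.3348

Perplexity is 2^H (or exp(H) for natural log).

First, H = -Σ p log p = 2.6633 bits
Perplexity = 2^2.6633 = 6.3348

Interpretation: The model's uncertainty is equivalent to choosing uniformly among 6.3 options.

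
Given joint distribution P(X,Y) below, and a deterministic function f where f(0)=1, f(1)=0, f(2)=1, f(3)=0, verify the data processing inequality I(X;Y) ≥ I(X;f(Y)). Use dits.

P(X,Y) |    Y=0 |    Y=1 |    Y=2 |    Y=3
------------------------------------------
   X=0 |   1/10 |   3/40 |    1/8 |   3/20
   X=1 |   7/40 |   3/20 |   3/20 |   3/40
I(X;Y) = 0.0139, I(X;f(Y)) = 0.0018, inequality holds: 0.0139 ≥ 0.0018

Data Processing Inequality: For any Markov chain X → Y → Z, we have I(X;Y) ≥ I(X;Z).

Here Z = f(Y) is a deterministic function of Y, forming X → Y → Z.

Original I(X;Y) = 0.0139 dits

After applying f:
P(X,Z) where Z=f(Y):
- P(X,Z=0) = P(X,Y=1) + P(X,Y=3)
- P(X,Z=1) = P(X,Y=0) + P(X,Y=2)

I(X;Z) = I(X;f(Y)) = 0.0018 dits

Verification: 0.0139 ≥ 0.0018 ✓

Information cannot be created by processing; the function f can only lose information about X.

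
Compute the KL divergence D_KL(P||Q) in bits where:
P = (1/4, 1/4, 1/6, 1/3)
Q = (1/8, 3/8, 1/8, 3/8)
0.1163 bits

KL divergence: D_KL(P||Q) = Σ p(x) log(p(x)/q(x))

Computing term by term:
  x=0: 1/4 × log_2[(1/4)/(1/8)] = 1/4 × 1.0000 = 0.2500
  x=1: 1/4 × log_2[(1/4)/(3/8)] = 1/4 × -0.5850 = -0.1462
  x=2: 1/6 × log_2[(1/6)/(1/8)] = 1/6 × 0.4150 = 0.0692
  x=3: 1/3 × log_2[(1/3)/(3/8)] = 1/3 × -0.1699 = -0.0566

D_KL(P||Q) = 0.1163 bits

Note: KL divergence is always non-negative and equals 0 iff P = Q.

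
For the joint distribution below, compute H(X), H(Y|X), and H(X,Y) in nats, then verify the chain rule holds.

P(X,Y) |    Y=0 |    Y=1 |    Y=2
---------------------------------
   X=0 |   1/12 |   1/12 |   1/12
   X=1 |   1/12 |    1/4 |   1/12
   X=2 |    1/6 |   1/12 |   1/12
H(X,Y) = 2.0947, H(X) = 1.0776, H(Y|X) = 1.0172 (all in nats)

Chain rule: H(X,Y) = H(X) + H(Y|X)

Left side — joint entropy directly:
H(X,Y) = -Σ p(x,y) log p(x,y) = 2.0947 nats

Right side — compute H(Y|X) from the conditional distributions:
P(X) = (1/4, 5/12, 1/3), so H(X) = 1.0776 nats
H(Y|X) = Σ_x P(X=x) · H(Y|X=x):
  P(Y|X=0) = (1/3, 1/3, 1/3), H(Y|X=0) = 1.0986, weight P(X=0) = 1/4
  P(Y|X=1) = (1/5, 3/5, 1/5), H(Y|X=1) = 0.9503, weight P(X=1) = 5/12
  P(Y|X=2) = (1/2, 1/4, 1/4), H(Y|X=2) = 1.0397, weight P(X=2) = 1/3
H(Y|X) = 1.0172 nats

H(X) + H(Y|X) = 1.0776 + 1.0172 = 2.0947 nats

Both sides equal 2.0947 nats. ✓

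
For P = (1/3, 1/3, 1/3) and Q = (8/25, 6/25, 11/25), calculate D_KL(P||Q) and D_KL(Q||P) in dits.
D_KL(P||Q) = 0.0133, D_KL(Q||P) = 0.0131

KL divergence is not symmetric: D_KL(P||Q) ≠ D_KL(Q||P) in general.

D_KL(P||Q) = 0.0133 dits
D_KL(Q||P) = 0.0131 dits

No, they are not equal!

This asymmetry is why KL divergence is not a true distance metric.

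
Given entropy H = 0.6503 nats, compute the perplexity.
1.9161

Perplexity is e^H (or exp(H) for natural log).

H = 0.6503 nats
Perplexity = e^0.6503 = 1.9161

Interpretation: The model's uncertainty is equivalent to choosing uniformly among 1.9 options.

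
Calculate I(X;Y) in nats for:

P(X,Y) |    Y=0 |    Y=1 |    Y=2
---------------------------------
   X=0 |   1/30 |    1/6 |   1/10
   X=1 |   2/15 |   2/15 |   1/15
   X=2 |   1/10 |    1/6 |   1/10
0.0366 nats

Mutual information: I(X;Y) = H(X) + H(Y) - H(X,Y)

Marginals:
P(X) = (3/10, 1/3, 11/30), H(X) = 1.0953 nats
P(Y) = (4/15, 7/15, 4/15), H(Y) = 1.0606 nats

Joint entropy: H(X,Y) = 2.1192 nats

I(X;Y) = 1.0953 + 1.0606 - 2.1192 = 0.0366 nats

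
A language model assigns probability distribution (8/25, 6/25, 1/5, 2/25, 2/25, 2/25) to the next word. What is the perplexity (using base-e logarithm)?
5.1304

Perplexity is e^H (or exp(H) for natural log).

First, H = -Σ p log p = 1.6352 nats
Perplexity = e^1.6352 = 5.1304

Interpretation: The model's uncertainty is equivalent to choosing uniformly among 5.1 options.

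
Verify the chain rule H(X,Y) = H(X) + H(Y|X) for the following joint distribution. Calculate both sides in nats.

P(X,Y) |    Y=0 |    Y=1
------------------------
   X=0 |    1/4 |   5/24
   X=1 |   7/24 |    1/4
H(X,Y) = 1.3793, H(X) = 0.6897, H(Y|X) = 0.6896 (all in nats)

Chain rule: H(X,Y) = H(X) + H(Y|X)

Left side — joint entropy directly:
H(X,Y) = -Σ p(x,y) log p(x,y) = 1.3793 nats

Right side — compute H(Y|X) from the conditional distributions:
P(X) = (11/24, 13/24), so H(X) = 0.6897 nats
H(Y|X) = Σ_x P(X=x) · H(Y|X=x):
  P(Y|X=0) = (6/11, 5/11), H(Y|X=0) = 0.6890, weight P(X=0) = 11/24
  P(Y|X=1) = (7/13, 6/13), H(Y|X=1) = 0.6902, weight P(X=1) = 13/24
H(Y|X) = 0.6896 nats

H(X) + H(Y|X) = 0.6897 + 0.6896 = 1.3793 nats

Both sides equal 1.3793 nats. ✓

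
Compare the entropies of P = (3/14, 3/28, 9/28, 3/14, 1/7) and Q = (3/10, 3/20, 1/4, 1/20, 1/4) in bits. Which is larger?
P

Computing entropies in bits:
H(P) = 2.2251
H(Q) = 2.1477

Distribution P has higher entropy.

Intuition: The distribution closer to uniform (more spread out) has higher entropy.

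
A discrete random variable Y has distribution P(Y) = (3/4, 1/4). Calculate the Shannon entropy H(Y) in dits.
0.2442 dits

Shannon entropy is H(X) = -Σ p(x) log p(x).

For P = (3/4, 1/4):
H = -3/4 × log_10(3/4) -1/4 × log_10(1/4)
H = 0.2442 dits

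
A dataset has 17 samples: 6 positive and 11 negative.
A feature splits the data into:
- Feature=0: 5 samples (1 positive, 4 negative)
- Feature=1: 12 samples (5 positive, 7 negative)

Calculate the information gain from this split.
0.0327 bits

Information Gain = H(Y) - H(Y|Feature)

Before split:
P(positive) = 6/17 = 0.3529
H(Y) = 0.9367 bits

After split:
Feature=0: H = 0.7219 bits (weight = 5/17)
Feature=1: H = 0.9799 bits (weight = 12/17)
H(Y|Feature) = (5/17)×0.7219 + (12/17)×0.9799 = 0.9040 bits

Information Gain = 0.9367 - 0.9040 = 0.0327 bits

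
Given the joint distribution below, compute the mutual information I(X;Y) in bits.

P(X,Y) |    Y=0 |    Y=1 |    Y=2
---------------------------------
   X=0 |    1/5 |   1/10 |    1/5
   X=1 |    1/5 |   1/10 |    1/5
0.0000 bits

Mutual information: I(X;Y) = H(X) + H(Y) - H(X,Y)

Marginals:
P(X) = (1/2, 1/2), H(X) = 1.0000 bits
P(Y) = (2/5, 1/5, 2/5), H(Y) = 1.5219 bits

Joint entropy: H(X,Y) = 2.5219 bits

I(X;Y) = 1.0000 + 1.5219 - 2.5219 = 0.0000 bits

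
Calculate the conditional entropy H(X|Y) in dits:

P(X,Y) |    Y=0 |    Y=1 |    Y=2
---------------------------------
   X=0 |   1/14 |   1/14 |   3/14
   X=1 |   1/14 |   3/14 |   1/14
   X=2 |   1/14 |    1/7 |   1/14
0.4379 dits

Using the chain rule: H(X|Y) = H(X,Y) - H(Y)

First, compute H(X,Y) = 0.8986 dits

Marginal P(Y) = (3/14, 3/7, 5/14)
H(Y) = 0.4608 dits

H(X|Y) = H(X,Y) - H(Y) = 0.8986 - 0.4608 = 0.4379 dits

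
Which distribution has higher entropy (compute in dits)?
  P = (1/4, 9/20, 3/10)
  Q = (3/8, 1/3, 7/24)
Q

Computing entropies in dits:
H(P) = 0.4634
H(Q) = 0.4749

Distribution Q has higher entropy.

Intuition: The distribution closer to uniform (more spread out) has higher entropy.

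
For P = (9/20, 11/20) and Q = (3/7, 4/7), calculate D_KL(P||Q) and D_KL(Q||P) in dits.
D_KL(P||Q) = 0.0004, D_KL(Q||P) = 0.0004

KL divergence is not symmetric: D_KL(P||Q) ≠ D_KL(Q||P) in general.

D_KL(P||Q) = 0.0004 dits
D_KL(Q||P) = 0.0004 dits

In this case they happen to be equal (to 4 decimal places).

This asymmetry is why KL divergence is not a true distance metric.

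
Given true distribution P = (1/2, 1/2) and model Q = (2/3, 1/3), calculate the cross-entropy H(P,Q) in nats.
0.7520 nats

Cross-entropy: H(P,Q) = -Σ p(x) log q(x)

Alternatively: H(P,Q) = H(P) + D_KL(P||Q)
H(P) = 0.6931 nats
D_KL(P||Q) = 0.0589 nats

H(P,Q) = 0.6931 + 0.0589 = 0.7520 nats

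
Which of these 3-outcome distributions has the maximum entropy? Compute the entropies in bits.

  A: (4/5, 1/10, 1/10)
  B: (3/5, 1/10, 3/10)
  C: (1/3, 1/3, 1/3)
C

For a discrete distribution over n outcomes, entropy is maximized by the uniform distribution.

Computing entropies:
H(A) = 0.9219 bits
H(B) = 1.2955 bits
H(C) = 1.5850 bits

The uniform distribution (where all probabilities equal 1/3) achieves the maximum entropy of log_2(3) = 1.5850 bits.

Distribution C has the highest entropy.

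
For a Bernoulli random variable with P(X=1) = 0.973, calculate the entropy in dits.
0.0539 dits

The binary entropy function is:
H(p) = -p log(p) - (1-p) log(1-p)

H(0.973) = -0.973 × log_10(0.973) - 0.027 × log_10(0.027)
H(0.973) = 0.0539 dits

Note: Binary entropy is maximized at p=0.5 (H=1 bit) and minimized at p=0 or p=1 (H=0).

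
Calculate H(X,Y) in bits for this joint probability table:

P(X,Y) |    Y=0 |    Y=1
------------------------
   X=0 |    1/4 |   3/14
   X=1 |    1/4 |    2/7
1.9926 bits

Joint entropy is H(X,Y) = -Σ_{x,y} p(x,y) log p(x,y).

Summing over all non-zero entries:
H(X,Y) = -[1/4·log_2(1/4) + 3/14·log_2(3/14) + 1/4·log_2(1/4) + 2/7·log_2(2/7)]
H(X,Y) = 1.9926 bits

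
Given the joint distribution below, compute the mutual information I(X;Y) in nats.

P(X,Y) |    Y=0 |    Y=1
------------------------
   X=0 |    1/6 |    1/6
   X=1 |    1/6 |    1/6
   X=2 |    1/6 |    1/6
0.0000 nats

Mutual information: I(X;Y) = H(X) + H(Y) - H(X,Y)

Marginals:
P(X) = (1/3, 1/3, 1/3), H(X) = 1.0986 nats
P(Y) = (1/2, 1/2), H(Y) = 0.6931 nats

Joint entropy: H(X,Y) = 1.7918 nats

I(X;Y) = 1.0986 + 0.6931 - 1.7918 = 0.0000 nats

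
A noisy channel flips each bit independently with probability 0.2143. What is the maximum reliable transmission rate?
0.2504 bits

For a binary symmetric channel (BSC) with error probability p:
Capacity C = 1 - H(p) bits per symbol

where H(p) = -p log₂(p) - (1-p) log₂(1-p) is the binary entropy function.

H(0.2143) = 0.7496 bits
C = 1 - 0.7496 = 0.2504 bits per symbol

This means we can reliably transmit up to 0.2504 bits of information per channel use.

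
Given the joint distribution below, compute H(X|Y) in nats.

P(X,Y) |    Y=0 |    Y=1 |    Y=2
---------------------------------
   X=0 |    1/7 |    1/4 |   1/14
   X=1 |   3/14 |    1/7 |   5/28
0.6474 nats

Using the chain rule: H(X|Y) = H(X,Y) - H(Y)

First, compute H(X,Y) = 1.7288 nats

Marginal P(Y) = (5/14, 11/28, 1/4)
H(Y) = 1.0813 nats

H(X|Y) = H(X,Y) - H(Y) = 1.7288 - 1.0813 = 0.6474 nats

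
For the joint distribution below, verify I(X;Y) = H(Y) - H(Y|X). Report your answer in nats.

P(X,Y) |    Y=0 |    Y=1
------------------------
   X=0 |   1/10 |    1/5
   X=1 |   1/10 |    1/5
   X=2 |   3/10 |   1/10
I(X;Y) = 0.0863 nats

Mutual information has multiple equivalent forms:
- I(X;Y) = H(X) - H(X|Y)
- I(X;Y) = H(Y) - H(Y|X)
- I(X;Y) = H(X) + H(Y) - H(X,Y)

Computing all quantities:
H(X) = 1.0889, H(Y) = 0.6931, H(X,Y) = 1.6957
H(X|Y) = 1.0026, H(Y|X) = 0.6068

Verification:
H(X) - H(X|Y) = 1.0889 - 1.0026 = 0.0863
H(Y) - H(Y|X) = 0.6931 - 0.6068 = 0.0863
H(X) + H(Y) - H(X,Y) = 1.0889 + 0.6931 - 1.6957 = 0.0863

All forms give I(X;Y) = 0.0863 nats. ✓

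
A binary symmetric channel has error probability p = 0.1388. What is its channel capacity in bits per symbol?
0.4189 bits

For a binary symmetric channel (BSC) with error probability p:
Capacity C = 1 - H(p) bits per symbol

where H(p) = -p log₂(p) - (1-p) log₂(1-p) is the binary entropy function.

H(0.1388) = 0.5811 bits
C = 1 - 0.5811 = 0.4189 bits per symbol

This means we can reliably transmit up to 0.4189 bits of information per channel use.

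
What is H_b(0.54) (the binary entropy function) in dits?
0.2996 dits

The binary entropy function is:
H(p) = -p log(p) - (1-p) log(1-p)

H(0.54) = -0.54 × log_10(0.54) - 0.46 × log_10(0.46)
H(0.54) = 0.2996 dits

Note: Binary entropy is maximized at p=0.5 (H=1 bit) and minimized at p=0 or p=1 (H=0).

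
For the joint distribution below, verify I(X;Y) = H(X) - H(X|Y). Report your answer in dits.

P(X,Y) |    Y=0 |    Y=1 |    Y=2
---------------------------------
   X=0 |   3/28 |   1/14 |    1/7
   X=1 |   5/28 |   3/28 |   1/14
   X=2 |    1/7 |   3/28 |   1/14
I(X;Y) = 0.0127 dits

Mutual information has multiple equivalent forms:
- I(X;Y) = H(X) - H(X|Y)
- I(X;Y) = H(Y) - H(Y|X)
- I(X;Y) = H(X) + H(Y) - H(X,Y)

Computing all quantities:
H(X) = 0.4766, H(Y) = 0.4686, H(X,Y) = 0.9325
H(X|Y) = 0.4639, H(Y|X) = 0.4559

Verification:
H(X) - H(X|Y) = 0.4766 - 0.4639 = 0.0127
H(Y) - H(Y|X) = 0.4686 - 0.4559 = 0.0127
H(X) + H(Y) - H(X,Y) = 0.4766 + 0.4686 - 0.9325 = 0.0127

All forms give I(X;Y) = 0.0127 dits. ✓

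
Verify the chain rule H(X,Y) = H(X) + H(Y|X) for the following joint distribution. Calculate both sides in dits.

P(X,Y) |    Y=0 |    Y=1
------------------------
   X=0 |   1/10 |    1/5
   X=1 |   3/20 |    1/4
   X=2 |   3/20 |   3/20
H(X,Y) = 0.7611, H(X) = 0.4729, H(Y|X) = 0.2882 (all in dits)

Chain rule: H(X,Y) = H(X) + H(Y|X)

Left side — joint entropy directly:
H(X,Y) = -Σ p(x,y) log p(x,y) = 0.7611 dits

Right side — compute H(Y|X) from the conditional distributions:
P(X) = (3/10, 2/5, 3/10), so H(X) = 0.4729 dits
H(Y|X) = Σ_x P(X=x) · H(Y|X=x):
  P(Y|X=0) = (1/3, 2/3), H(Y|X=0) = 0.2764, weight P(X=0) = 3/10
  P(Y|X=1) = (3/8, 5/8), H(Y|X=1) = 0.2873, weight P(X=1) = 2/5
  P(Y|X=2) = (1/2, 1/2), H(Y|X=2) = 0.3010, weight P(X=2) = 3/10
H(Y|X) = 0.2882 dits

H(X) + H(Y|X) = 0.4729 + 0.2882 = 0.7611 dits

Both sides equal 0.7611 dits. ✓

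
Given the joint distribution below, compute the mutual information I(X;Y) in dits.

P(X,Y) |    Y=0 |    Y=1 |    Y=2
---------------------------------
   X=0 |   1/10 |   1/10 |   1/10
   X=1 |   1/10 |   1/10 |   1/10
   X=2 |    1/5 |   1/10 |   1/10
0.0060 dits

Mutual information: I(X;Y) = H(X) + H(Y) - H(X,Y)

Marginals:
P(X) = (3/10, 3/10, 2/5), H(X) = 0.4729 dits
P(Y) = (2/5, 3/10, 3/10), H(Y) = 0.4729 dits

Joint entropy: H(X,Y) = 0.9398 dits

I(X;Y) = 0.4729 + 0.4729 - 0.9398 = 0.0060 dits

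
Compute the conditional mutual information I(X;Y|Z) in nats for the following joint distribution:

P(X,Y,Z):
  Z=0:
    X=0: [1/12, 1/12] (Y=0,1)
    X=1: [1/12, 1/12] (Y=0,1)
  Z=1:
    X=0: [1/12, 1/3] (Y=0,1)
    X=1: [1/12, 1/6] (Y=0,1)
0.0073 nats

Conditional mutual information: I(X;Y|Z) = H(X|Z) + H(Y|Z) - H(X,Y|Z)

H(Z) = 0.6365
H(X,Z) = 1.3086 → H(X|Z) = 0.6721
H(Y,Z) = 1.2425 → H(Y|Z) = 0.6059
H(X,Y,Z) = 1.9073 → H(X,Y|Z) = 1.2708

I(X;Y|Z) = 0.6721 + 0.6059 - 1.2708 = 0.0073 nats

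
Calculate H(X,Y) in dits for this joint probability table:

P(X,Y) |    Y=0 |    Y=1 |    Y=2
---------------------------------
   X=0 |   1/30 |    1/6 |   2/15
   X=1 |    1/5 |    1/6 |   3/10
0.7220 dits

Joint entropy is H(X,Y) = -Σ_{x,y} p(x,y) log p(x,y).

Summing over all non-zero entries:
H(X,Y) = -[1/30·log_10(1/30) + 1/6·log_10(1/6) + 2/15·log_10(2/15) + 1/5·log_10(1/5) + 1/6·log_10(1/6) + 3/10·log_10(3/10)]
H(X,Y) = 0.7220 dits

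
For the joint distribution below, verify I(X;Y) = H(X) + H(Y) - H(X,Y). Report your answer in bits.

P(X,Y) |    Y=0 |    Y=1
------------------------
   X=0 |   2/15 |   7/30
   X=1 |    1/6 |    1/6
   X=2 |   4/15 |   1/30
I(X;Y) = 0.1561 bits

Mutual information has multiple equivalent forms:
- I(X;Y) = H(X) - H(X|Y)
- I(X;Y) = H(Y) - H(Y|X)
- I(X;Y) = H(X) + H(Y) - H(X,Y)

Computing all quantities:
H(X) = 1.5801, H(Y) = 0.9871, H(X,Y) = 2.4112
H(X|Y) = 1.4241, H(Y|X) = 0.8311

Verification:
H(X) - H(X|Y) = 1.5801 - 1.4241 = 0.1561
H(Y) - H(Y|X) = 0.9871 - 0.8311 = 0.1561
H(X) + H(Y) - H(X,Y) = 1.5801 + 0.9871 - 2.4112 = 0.1561

All forms give I(X;Y) = 0.1561 bits. ✓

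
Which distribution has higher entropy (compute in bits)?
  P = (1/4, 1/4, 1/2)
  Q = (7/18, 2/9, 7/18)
Q

Computing entropies in bits:
H(P) = 1.5000
H(Q) = 1.5420

Distribution Q has higher entropy.

Intuition: The distribution closer to uniform (more spread out) has higher entropy.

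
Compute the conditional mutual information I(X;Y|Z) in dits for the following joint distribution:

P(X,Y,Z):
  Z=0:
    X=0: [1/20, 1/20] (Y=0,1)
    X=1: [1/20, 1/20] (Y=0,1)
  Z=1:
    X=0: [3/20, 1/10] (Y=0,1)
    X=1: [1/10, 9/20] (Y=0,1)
0.0295 dits

Conditional mutual information: I(X;Y|Z) = H(X|Z) + H(Y|Z) - H(X,Y|Z)

H(Z) = 0.2173
H(X,Z) = 0.4933 → H(X|Z) = 0.2760
H(Y,Z) = 0.4933 → H(Y|Z) = 0.2760
H(X,Y,Z) = 0.7398 → H(X,Y|Z) = 0.5225

I(X;Y|Z) = 0.2760 + 0.2760 - 0.5225 = 0.0295 dits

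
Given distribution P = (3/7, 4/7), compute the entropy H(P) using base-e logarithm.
0.6829 nats

Shannon entropy is H(X) = -Σ p(x) log p(x).

For P = (3/7, 4/7):
H = -3/7 × log_e(3/7) -4/7 × log_e(4/7)
H = 0.6829 nats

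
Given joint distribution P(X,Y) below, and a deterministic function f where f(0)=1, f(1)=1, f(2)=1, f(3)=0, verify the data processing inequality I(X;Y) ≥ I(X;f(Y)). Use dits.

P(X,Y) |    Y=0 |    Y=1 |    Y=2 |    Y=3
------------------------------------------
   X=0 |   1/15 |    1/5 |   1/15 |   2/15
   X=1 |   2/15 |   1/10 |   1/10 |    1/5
I(X;Y) = 0.0157, I(X;f(Y)) = 0.0019, inequality holds: 0.0157 ≥ 0.0019

Data Processing Inequality: For any Markov chain X → Y → Z, we have I(X;Y) ≥ I(X;Z).

Here Z = f(Y) is a deterministic function of Y, forming X → Y → Z.

Original I(X;Y) = 0.0157 dits

After applying f:
P(X,Z) where Z=f(Y):
- P(X,Z=0) = P(X,Y=3)
- P(X,Z=1) = P(X,Y=0) + P(X,Y=1) + P(X,Y=2)

I(X;Z) = I(X;f(Y)) = 0.0019 dits

Verification: 0.0157 ≥ 0.0019 ✓

Information cannot be created by processing; the function f can only lose information about X.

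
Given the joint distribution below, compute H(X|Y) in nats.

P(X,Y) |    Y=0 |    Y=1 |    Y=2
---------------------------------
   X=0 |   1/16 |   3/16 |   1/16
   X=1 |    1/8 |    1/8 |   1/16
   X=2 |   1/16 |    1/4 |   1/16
1.0627 nats

Using the chain rule: H(X|Y) = H(X,Y) - H(Y)

First, compute H(X,Y) = 2.0467 nats

Marginal P(Y) = (1/4, 9/16, 3/16)
H(Y) = 0.9841 nats

H(X|Y) = H(X,Y) - H(Y) = 2.0467 - 0.9841 = 1.0627 nats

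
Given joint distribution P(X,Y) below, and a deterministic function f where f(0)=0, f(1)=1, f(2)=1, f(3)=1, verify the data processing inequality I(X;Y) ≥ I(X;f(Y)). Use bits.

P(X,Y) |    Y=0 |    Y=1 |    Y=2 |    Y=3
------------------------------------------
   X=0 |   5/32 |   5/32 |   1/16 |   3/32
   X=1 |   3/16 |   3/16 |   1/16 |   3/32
I(X;Y) = 0.0013, I(X;f(Y)) = 0.0003, inequality holds: 0.0013 ≥ 0.0003

Data Processing Inequality: For any Markov chain X → Y → Z, we have I(X;Y) ≥ I(X;Z).

Here Z = f(Y) is a deterministic function of Y, forming X → Y → Z.

Original I(X;Y) = 0.0013 bits

After applying f:
P(X,Z) where Z=f(Y):
- P(X,Z=0) = P(X,Y=0)
- P(X,Z=1) = P(X,Y=1) + P(X,Y=2) + P(X,Y=3)

I(X;Z) = I(X;f(Y)) = 0.0003 bits

Verification: 0.0013 ≥ 0.0003 ✓

Information cannot be created by processing; the function f can only lose information about X.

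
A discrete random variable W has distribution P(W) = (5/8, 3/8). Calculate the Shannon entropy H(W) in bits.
0.9544 bits

Shannon entropy is H(X) = -Σ p(x) log p(x).

For P = (5/8, 3/8):
H = -5/8 × log_2(5/8) -3/8 × log_2(3/8)
H = 0.9544 bits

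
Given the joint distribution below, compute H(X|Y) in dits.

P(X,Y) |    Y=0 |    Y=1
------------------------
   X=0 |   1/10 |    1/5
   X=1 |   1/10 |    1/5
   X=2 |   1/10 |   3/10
0.4712 dits

Using the chain rule: H(X|Y) = H(X,Y) - H(Y)

First, compute H(X,Y) = 0.7365 dits

Marginal P(Y) = (3/10, 7/10)
H(Y) = 0.2653 dits

H(X|Y) = H(X,Y) - H(Y) = 0.7365 - 0.2653 = 0.4712 dits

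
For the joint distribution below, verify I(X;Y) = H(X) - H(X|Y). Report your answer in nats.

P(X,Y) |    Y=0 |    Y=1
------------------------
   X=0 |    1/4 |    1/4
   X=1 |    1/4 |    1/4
I(X;Y) = 0.0000 nats

Mutual information has multiple equivalent forms:
- I(X;Y) = H(X) - H(X|Y)
- I(X;Y) = H(Y) - H(Y|X)
- I(X;Y) = H(X) + H(Y) - H(X,Y)

Computing all quantities:
H(X) = 0.6931, H(Y) = 0.6931, H(X,Y) = 1.3863
H(X|Y) = 0.6931, H(Y|X) = 0.6931

Verification:
H(X) - H(X|Y) = 0.6931 - 0.6931 = 0.0000
H(Y) - H(Y|X) = 0.6931 - 0.6931 = 0.0000
H(X) + H(Y) - H(X,Y) = 0.6931 + 0.6931 - 1.3863 = 0.0000

All forms give I(X;Y) = 0.0000 nats. ✓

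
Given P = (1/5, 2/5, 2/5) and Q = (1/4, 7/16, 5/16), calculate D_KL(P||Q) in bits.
0.0264 bits

KL divergence: D_KL(P||Q) = Σ p(x) log(p(x)/q(x))

Computing term by term:
  x=0: 1/5 × log_2[(1/5)/(1/4)] = 1/5 × -0.3219 = -0.0644
  x=1: 2/5 × log_2[(2/5)/(7/16)] = 2/5 × -0.1293 = -0.0517
  x=2: 2/5 × log_2[(2/5)/(5/16)] = 2/5 × 0.3561 = 0.1425

D_KL(P||Q) = 0.0264 bits

Note: KL divergence is always non-negative and equals 0 iff P = Q.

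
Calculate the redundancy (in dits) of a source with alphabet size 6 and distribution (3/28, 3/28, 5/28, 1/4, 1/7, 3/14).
0.0221 dits

Redundancy measures how far a source is from maximum entropy:
R = H_max - H(X)

Maximum entropy for 6 symbols: H_max = log_10(6) = 0.7782 dits
Actual entropy: H(X) = 0.7561 dits
Redundancy: R = 0.7782 - 0.7561 = 0.0221 dits

This redundancy represents potential for compression: the source could be compressed by 0.0221 dits per symbol.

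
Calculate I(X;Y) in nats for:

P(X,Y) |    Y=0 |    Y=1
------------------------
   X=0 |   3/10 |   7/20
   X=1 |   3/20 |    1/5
0.0005 nats

Mutual information: I(X;Y) = H(X) + H(Y) - H(X,Y)

Marginals:
P(X) = (13/20, 7/20), H(X) = 0.6474 nats
P(Y) = (9/20, 11/20), H(Y) = 0.6881 nats

Joint entropy: H(X,Y) = 1.3351 nats

I(X;Y) = 0.6474 + 0.6881 - 1.3351 = 0.0005 nats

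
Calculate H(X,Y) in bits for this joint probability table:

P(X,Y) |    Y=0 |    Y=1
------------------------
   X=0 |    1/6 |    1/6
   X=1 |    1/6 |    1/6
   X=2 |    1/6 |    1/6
2.5850 bits

Joint entropy is H(X,Y) = -Σ_{x,y} p(x,y) log p(x,y).

Summing over all non-zero entries:
H(X,Y) = -[1/6·log_2(1/6) + 1/6·log_2(1/6) + 1/6·log_2(1/6) + 1/6·log_2(1/6) + 1/6·log_2(1/6) + 1/6·log_2(1/6)]
H(X,Y) = 2.5850 bits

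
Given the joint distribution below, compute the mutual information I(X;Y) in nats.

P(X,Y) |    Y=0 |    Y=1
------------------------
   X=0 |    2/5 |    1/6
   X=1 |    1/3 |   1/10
0.0025 nats

Mutual information: I(X;Y) = H(X) + H(Y) - H(X,Y)

Marginals:
P(X) = (17/30, 13/30), H(X) = 0.6842 nats
P(Y) = (11/15, 4/15), H(Y) = 0.5799 nats

Joint entropy: H(X,Y) = 1.2616 nats

I(X;Y) = 0.6842 + 0.5799 - 1.2616 = 0.0025 nats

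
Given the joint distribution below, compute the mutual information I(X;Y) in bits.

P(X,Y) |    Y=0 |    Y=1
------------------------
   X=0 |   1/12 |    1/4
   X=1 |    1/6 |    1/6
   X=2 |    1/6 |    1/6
0.0428 bits

Mutual information: I(X;Y) = H(X) + H(Y) - H(X,Y)

Marginals:
P(X) = (1/3, 1/3, 1/3), H(X) = 1.5850 bits
P(Y) = (5/12, 7/12), H(Y) = 0.9799 bits

Joint entropy: H(X,Y) = 2.5221 bits

I(X;Y) = 1.5850 + 0.9799 - 2.5221 = 0.0428 bits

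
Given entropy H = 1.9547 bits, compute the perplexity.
3.8764

Perplexity is 2^H (or exp(H) for natural log).

H = 1.9547 bits
Perplexity = 2^1.9547 = 3.8764

Interpretation: The model's uncertainty is equivalent to choosing uniformly among 3.9 options.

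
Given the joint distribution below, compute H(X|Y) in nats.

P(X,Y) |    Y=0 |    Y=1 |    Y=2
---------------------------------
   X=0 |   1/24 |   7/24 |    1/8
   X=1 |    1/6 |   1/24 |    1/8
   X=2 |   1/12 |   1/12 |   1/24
0.9057 nats

Using the chain rule: H(X|Y) = H(X,Y) - H(Y)

First, compute H(X,Y) = 1.9893 nats

Marginal P(Y) = (7/24, 5/12, 7/24)
H(Y) = 1.0835 nats

H(X|Y) = H(X,Y) - H(Y) = 1.9893 - 1.0835 = 0.9057 nats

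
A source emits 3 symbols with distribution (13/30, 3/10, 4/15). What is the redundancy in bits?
0.0326 bits

Redundancy measures how far a source is from maximum entropy:
R = H_max - H(X)

Maximum entropy for 3 symbols: H_max = log_2(3) = 1.5850 bits
Actual entropy: H(X) = 1.5524 bits
Redundancy: R = 1.5850 - 1.5524 = 0.0326 bits

This redundancy represents potential for compression: the source could be compressed by 0.0326 bits per symbol.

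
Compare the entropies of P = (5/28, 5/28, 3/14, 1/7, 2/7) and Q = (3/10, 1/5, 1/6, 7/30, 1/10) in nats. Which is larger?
P

Computing entropies in nats:
H(P) = 1.5813
H(Q) = 1.5515

Distribution P has higher entropy.

Intuition: The distribution closer to uniform (more spread out) has higher entropy.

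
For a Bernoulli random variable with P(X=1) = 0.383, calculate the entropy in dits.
0.2890 dits

The binary entropy function is:
H(p) = -p log(p) - (1-p) log(1-p)

H(0.383) = -0.383 × log_10(0.383) - 0.617 × log_10(0.617)
H(0.383) = 0.2890 dits

Note: Binary entropy is maximized at p=0.5 (H=1 bit) and minimized at p=0 or p=1 (H=0).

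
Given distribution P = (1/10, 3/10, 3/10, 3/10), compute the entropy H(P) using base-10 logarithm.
0.5706 dits

Shannon entropy is H(X) = -Σ p(x) log p(x).

For P = (1/10, 3/10, 3/10, 3/10):
H = -1/10 × log_10(1/10) -3/10 × log_10(3/10) -3/10 × log_10(3/10) -3/10 × log_10(3/10)
H = 0.5706 dits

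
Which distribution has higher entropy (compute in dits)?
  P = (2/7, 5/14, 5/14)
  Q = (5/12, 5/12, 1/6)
P

Computing entropies in dits:
H(P) = 0.4748
H(Q) = 0.4465

Distribution P has higher entropy.

Intuition: The distribution closer to uniform (more spread out) has higher entropy.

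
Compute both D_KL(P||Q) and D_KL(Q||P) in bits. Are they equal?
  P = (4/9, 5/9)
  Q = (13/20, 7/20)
D_KL(P||Q) = 0.1266, D_KL(Q||P) = 0.1232

KL divergence is not symmetric: D_KL(P||Q) ≠ D_KL(Q||P) in general.

D_KL(P||Q) = 0.1266 bits
D_KL(Q||P) = 0.1232 bits

No, they are not equal!

This asymmetry is why KL divergence is not a true distance metric.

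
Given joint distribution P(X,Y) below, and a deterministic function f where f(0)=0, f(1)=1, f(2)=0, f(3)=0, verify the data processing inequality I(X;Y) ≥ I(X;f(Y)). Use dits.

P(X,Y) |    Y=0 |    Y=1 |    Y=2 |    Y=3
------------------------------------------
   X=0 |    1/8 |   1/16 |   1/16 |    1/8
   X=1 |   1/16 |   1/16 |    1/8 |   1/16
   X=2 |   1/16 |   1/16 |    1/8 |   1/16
I(X;Y) = 0.0171, I(X;f(Y)) = 0.0004, inequality holds: 0.0171 ≥ 0.0004

Data Processing Inequality: For any Markov chain X → Y → Z, we have I(X;Y) ≥ I(X;Z).

Here Z = f(Y) is a deterministic function of Y, forming X → Y → Z.

Original I(X;Y) = 0.0171 dits

After applying f:
P(X,Z) where Z=f(Y):
- P(X,Z=0) = P(X,Y=0) + P(X,Y=2) + P(X,Y=3)
- P(X,Z=1) = P(X,Y=1)

I(X;Z) = I(X;f(Y)) = 0.0004 dits

Verification: 0.0171 ≥ 0.0004 ✓

Information cannot be created by processing; the function f can only lose information about X.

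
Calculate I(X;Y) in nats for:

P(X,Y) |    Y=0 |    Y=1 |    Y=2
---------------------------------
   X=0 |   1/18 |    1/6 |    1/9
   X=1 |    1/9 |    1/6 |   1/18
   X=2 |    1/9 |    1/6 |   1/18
0.0252 nats

Mutual information: I(X;Y) = H(X) + H(Y) - H(X,Y)

Marginals:
P(X) = (1/3, 1/3, 1/3), H(X) = 1.0986 nats
P(Y) = (5/18, 1/2, 2/9), H(Y) = 1.0366 nats

Joint entropy: H(X,Y) = 2.1100 nats

I(X;Y) = 1.0986 + 1.0366 - 2.1100 = 0.0252 nats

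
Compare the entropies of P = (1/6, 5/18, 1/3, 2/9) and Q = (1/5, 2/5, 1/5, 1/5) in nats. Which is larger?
P

Computing entropies in nats:
H(P) = 1.3549
H(Q) = 1.3322

Distribution P has higher entropy.

Intuition: The distribution closer to uniform (more spread out) has higher entropy.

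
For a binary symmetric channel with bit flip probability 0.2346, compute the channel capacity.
0.2141 bits

For a binary symmetric channel (BSC) with error probability p:
Capacity C = 1 - H(p) bits per symbol

where H(p) = -p log₂(p) - (1-p) log₂(1-p) is the binary entropy function.

H(0.2346) = 0.7859 bits
C = 1 - 0.7859 = 0.2141 bits per symbol

This means we can reliably transmit up to 0.2141 bits of information per channel use.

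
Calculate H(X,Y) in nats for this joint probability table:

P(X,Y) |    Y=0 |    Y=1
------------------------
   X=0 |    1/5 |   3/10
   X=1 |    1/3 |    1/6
1.3479 nats

Joint entropy is H(X,Y) = -Σ_{x,y} p(x,y) log p(x,y).

Summing over all non-zero entries:
H(X,Y) = -[1/5·log_e(1/5) + 3/10·log_e(3/10) + 1/3·log_e(1/3) + 1/6·log_e(1/6)]
H(X,Y) = 1.3479 nats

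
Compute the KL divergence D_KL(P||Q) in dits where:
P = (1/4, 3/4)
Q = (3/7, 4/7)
0.0301 dits

KL divergence: D_KL(P||Q) = Σ p(x) log(p(x)/q(x))

Computing term by term:
  x=0: 1/4 × log_10[(1/4)/(3/7)] = 1/4 × -0.2341 = -0.0585
  x=1: 3/4 × log_10[(3/4)/(4/7)] = 3/4 × 0.1181 = 0.0886

D_KL(P||Q) = 0.0301 dits

Note: KL divergence is always non-negative and equals 0 iff P = Q.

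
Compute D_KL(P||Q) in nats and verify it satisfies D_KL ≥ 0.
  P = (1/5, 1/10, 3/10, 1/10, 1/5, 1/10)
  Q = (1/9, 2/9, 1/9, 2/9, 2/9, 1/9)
0.2242 nats

KL divergence satisfies the Gibbs inequality: D_KL(P||Q) ≥ 0 for all distributions P, Q.

D_KL(P||Q) = Σ p(x) log(p(x)/q(x))
Term by term:
  x=0: 1/5 × log_e[(1/5)/(1/9)] = 0.1176
  x=1: 1/10 × log_e[(1/10)/(2/9)] = -0.0799
  x=2: 3/10 × log_e[(3/10)/(1/9)] = 0.2980
  x=3: 1/10 × log_e[(1/10)/(2/9)] = -0.0799
  x=4: 1/5 × log_e[(1/5)/(2/9)] = -0.0211
  x=5: 1/10 × log_e[(1/10)/(1/9)] = -0.0105
D_KL(P||Q) = 0.2242 nats

D_KL(P||Q) = 0.2242 ≥ 0 ✓

This non-negativity is a fundamental property: relative entropy cannot be negative because it measures how different Q is from P.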